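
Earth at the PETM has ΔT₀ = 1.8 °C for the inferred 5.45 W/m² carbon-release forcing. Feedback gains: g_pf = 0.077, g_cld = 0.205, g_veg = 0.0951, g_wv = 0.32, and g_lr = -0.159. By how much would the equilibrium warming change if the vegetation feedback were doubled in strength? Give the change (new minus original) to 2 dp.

Original: g = 0.5381, ΔT = 1.8/(1−0.5381) = 3.8969 °C.
With doubled vegetation: g' = 0.6332, ΔT' = 1.8/(1−0.6332) = 4.9073 °C.
Change = 4.9073 − 3.8969 = 1.01 °C.

1.01 °C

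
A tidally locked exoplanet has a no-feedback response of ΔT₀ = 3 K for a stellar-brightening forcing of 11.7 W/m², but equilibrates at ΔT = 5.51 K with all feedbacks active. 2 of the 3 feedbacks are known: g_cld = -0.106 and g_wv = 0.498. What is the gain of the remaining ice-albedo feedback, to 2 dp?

0.06

Amplification A = ΔT/ΔT₀ = 5.51/3 = 1.837.
Total gain g = 1 − 1/A = 1 − 1/1.837 = 0.4556.
Known gains sum to -0.106 + 0.498 = 0.392.
g_ice = 0.4556 − 0.392 = 0.06.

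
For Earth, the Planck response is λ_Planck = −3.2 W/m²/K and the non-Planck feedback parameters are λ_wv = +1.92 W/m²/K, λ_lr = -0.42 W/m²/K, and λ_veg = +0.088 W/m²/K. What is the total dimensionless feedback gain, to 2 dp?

0.50

Convert to gains: g_wv = 1.92/3.2 = 0.6; g_lr = -0.42/3.2 = -0.1312; g_veg = 0.088/3.2 = 0.0275.
Total gain g = 0.4963.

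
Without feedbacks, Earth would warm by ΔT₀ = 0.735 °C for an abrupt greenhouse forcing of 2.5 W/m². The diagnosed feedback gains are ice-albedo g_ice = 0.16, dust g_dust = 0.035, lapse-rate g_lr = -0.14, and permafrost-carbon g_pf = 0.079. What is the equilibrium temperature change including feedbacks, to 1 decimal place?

Total gain g = 0.16 + 0.035 − 0.14 + 0.079 = 0.134.
Amplification A = 1/(1 − 0.134) = 1.155.
ΔT = 0.735 × 1.155 = 0.8 °C.

0.8 °C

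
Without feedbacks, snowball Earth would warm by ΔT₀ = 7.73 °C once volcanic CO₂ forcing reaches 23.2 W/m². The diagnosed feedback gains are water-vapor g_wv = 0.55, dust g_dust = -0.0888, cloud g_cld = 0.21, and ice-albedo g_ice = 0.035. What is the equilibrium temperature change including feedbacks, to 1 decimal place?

26.3 °C

Total gain g = 0.55 − 0.0888 + 0.21 + 0.035 = 0.7062.
Amplification A = 1/(1 − 0.7062) = 3.404.
ΔT = 7.73 × 3.404 = 26.3 °C.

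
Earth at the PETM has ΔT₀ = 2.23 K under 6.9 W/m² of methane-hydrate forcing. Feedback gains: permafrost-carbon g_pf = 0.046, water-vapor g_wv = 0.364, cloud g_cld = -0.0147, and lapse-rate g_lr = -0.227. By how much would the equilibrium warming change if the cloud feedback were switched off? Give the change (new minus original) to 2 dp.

Original: g = 0.1683, ΔT = 2.23/(1−0.1683) = 2.6813 K.
Without cloud: g' = 0.183, ΔT' = 2.23/(1−0.183) = 2.7295 K.
Change = 2.7295 − 2.6813 = 0.05 K.

0.05 K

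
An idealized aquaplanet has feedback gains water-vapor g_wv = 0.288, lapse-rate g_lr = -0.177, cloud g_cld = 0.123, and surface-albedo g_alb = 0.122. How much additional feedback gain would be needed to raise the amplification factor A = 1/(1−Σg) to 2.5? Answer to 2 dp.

Current total gain = 0.356.
Target gain for A = 2.5: g* = 1 − 1/2.5 = 0.6.
Additional gain needed = 0.6 − 0.356 = 0.24.

0.24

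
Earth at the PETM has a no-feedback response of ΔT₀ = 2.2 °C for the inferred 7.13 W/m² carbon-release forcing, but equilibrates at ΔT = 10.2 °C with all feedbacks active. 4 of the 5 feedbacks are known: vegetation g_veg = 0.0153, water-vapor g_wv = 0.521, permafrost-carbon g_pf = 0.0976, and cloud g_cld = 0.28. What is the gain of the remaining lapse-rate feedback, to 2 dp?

-0.13

Amplification A = ΔT/ΔT₀ = 10.2/2.2 = 4.636.
Total gain g = 1 − 1/A = 1 − 1/4.636 = 0.7843.
Known gains sum to 0.0153 + 0.521 + 0.0976 + 0.28 = 0.9139.
g_lr = 0.7843 − 0.9139 = -0.13.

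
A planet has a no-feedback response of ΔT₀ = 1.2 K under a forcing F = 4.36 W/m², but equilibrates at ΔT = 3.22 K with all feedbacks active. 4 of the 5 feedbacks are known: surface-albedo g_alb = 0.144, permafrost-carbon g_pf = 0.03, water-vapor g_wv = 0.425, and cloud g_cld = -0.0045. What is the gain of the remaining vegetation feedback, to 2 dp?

0.03

Amplification A = ΔT/ΔT₀ = 3.22/1.2 = 2.683.
Total gain g = 1 − 1/A = 1 − 1/2.683 = 0.6273.
Known gains sum to 0.144 + 0.03 + 0.425 − 0.0045 = 0.5945.
g_veg = 0.6273 − 0.5945 = 0.03.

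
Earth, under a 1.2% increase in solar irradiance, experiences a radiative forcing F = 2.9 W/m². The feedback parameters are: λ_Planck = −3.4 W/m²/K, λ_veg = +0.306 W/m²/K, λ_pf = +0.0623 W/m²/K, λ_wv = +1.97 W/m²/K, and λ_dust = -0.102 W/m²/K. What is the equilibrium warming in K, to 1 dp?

2.5 K

Net feedback parameter λ = (−3.4) + (+0.306) + (+0.0623) + (+1.97) + (-0.102) = -1.1637 W/m²/K.
ΔT = −F/λ = −2.9/(-1.1637) = 2.5 K.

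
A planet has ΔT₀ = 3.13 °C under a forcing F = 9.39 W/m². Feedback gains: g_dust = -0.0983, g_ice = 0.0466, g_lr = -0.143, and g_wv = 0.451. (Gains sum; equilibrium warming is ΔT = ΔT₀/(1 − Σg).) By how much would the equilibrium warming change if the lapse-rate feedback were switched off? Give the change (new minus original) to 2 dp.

1.00 °C

Original: g = 0.2563, ΔT = 3.13/(1−0.2563) = 4.2087 °C.
Without lapse-rate: g' = 0.3993, ΔT' = 3.13/(1−0.3993) = 5.2106 °C.
Change = 5.2106 − 4.2087 = 1.00 °C.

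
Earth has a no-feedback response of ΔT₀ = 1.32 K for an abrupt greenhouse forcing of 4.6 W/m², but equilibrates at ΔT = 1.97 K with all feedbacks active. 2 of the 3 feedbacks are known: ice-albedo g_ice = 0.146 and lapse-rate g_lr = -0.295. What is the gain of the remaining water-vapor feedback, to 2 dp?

Amplification A = ΔT/ΔT₀ = 1.97/1.32 = 1.492.
Total gain g = 1 − 1/A = 1 − 1/1.492 = 0.3298.
Known gains sum to 0.146 − 0.295 = -0.149.
g_wv = 0.3298 + 0.149 = 0.48.

0.48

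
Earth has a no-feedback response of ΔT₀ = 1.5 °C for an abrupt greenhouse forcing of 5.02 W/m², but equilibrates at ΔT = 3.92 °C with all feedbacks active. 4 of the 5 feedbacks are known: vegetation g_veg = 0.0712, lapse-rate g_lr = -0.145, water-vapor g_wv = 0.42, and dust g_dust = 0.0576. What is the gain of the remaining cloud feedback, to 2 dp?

Amplification A = ΔT/ΔT₀ = 3.92/1.5 = 2.613.
Total gain g = 1 − 1/A = 1 − 1/2.613 = 0.6173.
Known gains sum to 0.0712 − 0.145 + 0.42 + 0.0576 = 0.4038.
g_cld = 0.6173 − 0.4038 = 0.21.

0.21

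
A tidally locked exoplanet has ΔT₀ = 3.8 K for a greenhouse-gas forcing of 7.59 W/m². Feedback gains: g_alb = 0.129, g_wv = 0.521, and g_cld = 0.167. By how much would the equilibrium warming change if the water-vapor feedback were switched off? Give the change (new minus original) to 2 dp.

-15.37 K

Original: g = 0.817, ΔT = 3.8/(1−0.817) = 20.7650 K.
Without water-vapor: g' = 0.296, ΔT' = 3.8/(1−0.296) = 5.3977 K.
Change = 5.3977 − 20.7650 = -15.37 K.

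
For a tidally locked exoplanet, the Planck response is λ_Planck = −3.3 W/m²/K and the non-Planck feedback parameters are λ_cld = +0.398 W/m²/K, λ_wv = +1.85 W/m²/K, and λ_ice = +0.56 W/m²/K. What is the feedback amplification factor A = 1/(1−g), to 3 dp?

6.707

Convert to gains: g_cld = 0.398/3.3 = 0.1206; g_wv = 1.85/3.3 = 0.5606; g_ice = 0.56/3.3 = 0.1697.
Total gain g = 0.8509.
A = 1/(1 − 0.8509) = 6.707.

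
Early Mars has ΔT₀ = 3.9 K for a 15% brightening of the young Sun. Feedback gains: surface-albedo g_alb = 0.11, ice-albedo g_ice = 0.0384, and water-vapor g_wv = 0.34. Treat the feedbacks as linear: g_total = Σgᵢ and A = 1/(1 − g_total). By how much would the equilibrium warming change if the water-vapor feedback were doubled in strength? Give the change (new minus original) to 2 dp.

15.10 K

Original: g = 0.4884, ΔT = 3.9/(1−0.4884) = 7.6231 K.
With doubled water-vapor: g' = 0.8284, ΔT' = 3.9/(1−0.8284) = 22.7273 K.
Change = 22.7273 − 7.6231 = 15.10 K.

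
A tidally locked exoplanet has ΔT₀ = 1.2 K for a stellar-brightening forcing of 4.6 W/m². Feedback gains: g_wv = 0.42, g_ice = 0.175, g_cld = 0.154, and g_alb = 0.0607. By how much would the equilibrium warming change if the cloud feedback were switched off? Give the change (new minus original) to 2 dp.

Original: g = 0.8097, ΔT = 1.2/(1−0.8097) = 6.3058 K.
Without cloud: g' = 0.6557, ΔT' = 1.2/(1−0.6557) = 3.4853 K.
Change = 3.4853 − 6.3058 = -2.82 K.

-2.82 K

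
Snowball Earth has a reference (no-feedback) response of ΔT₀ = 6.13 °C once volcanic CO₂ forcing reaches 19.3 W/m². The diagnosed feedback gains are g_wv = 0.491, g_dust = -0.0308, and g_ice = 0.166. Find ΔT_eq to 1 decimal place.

Total gain g = 0.491 − 0.0308 + 0.166 = 0.6262.
Amplification A = 1/(1 − 0.6262) = 2.675.
ΔT = 6.13 × 2.675 = 16.4 °C.

16.4 °C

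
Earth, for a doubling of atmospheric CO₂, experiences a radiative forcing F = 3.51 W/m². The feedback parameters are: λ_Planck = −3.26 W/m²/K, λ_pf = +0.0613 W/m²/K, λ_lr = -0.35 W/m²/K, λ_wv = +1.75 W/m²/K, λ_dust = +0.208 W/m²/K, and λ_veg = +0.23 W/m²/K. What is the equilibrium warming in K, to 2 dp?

Net feedback parameter λ = (−3.26) + (+0.0613) + (-0.35) + (+1.75) + (+0.208) + (+0.23) = -1.3607 W/m²/K.
ΔT = −F/λ = −3.51/(-1.3607) = 2.58 K.

2.58 K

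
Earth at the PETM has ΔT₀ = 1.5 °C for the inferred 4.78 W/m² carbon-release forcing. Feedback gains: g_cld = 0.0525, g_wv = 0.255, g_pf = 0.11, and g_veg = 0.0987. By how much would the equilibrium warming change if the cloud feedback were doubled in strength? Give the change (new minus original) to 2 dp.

Original: g = 0.5162, ΔT = 1.5/(1−0.5162) = 3.1005 °C.
With doubled cloud: g' = 0.5687, ΔT' = 1.5/(1−0.5687) = 3.4779 °C.
Change = 3.4779 − 3.1005 = 0.38 °C.

0.38 °C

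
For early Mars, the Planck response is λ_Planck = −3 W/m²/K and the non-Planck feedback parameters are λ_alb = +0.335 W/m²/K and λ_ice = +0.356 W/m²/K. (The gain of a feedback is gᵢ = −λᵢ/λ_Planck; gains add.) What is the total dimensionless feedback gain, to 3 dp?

0.230

Convert to gains: g_alb = 0.335/3 = 0.1117; g_ice = 0.356/3 = 0.1187.
Total gain g = 0.2304.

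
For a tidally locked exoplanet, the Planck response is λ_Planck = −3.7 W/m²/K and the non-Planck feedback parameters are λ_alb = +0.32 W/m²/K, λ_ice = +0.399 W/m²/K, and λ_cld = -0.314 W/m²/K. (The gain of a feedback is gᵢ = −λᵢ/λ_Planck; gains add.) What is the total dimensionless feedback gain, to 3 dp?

Convert to gains: g_alb = 0.32/3.7 = 0.08649; g_ice = 0.399/3.7 = 0.1078; g_cld = -0.314/3.7 = -0.08486.
Total gain g = 0.10943.

0.109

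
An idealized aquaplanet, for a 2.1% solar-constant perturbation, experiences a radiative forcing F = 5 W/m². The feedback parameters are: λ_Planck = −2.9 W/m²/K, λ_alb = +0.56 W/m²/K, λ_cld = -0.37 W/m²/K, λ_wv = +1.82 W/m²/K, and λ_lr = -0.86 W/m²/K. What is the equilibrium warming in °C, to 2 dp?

Net feedback parameter λ = (−2.9) + (+0.56) + (-0.37) + (+1.82) + (-0.86) = -1.75 W/m²/K.
ΔT = −F/λ = −5/(-1.75) = 2.86 °C.

2.86 °C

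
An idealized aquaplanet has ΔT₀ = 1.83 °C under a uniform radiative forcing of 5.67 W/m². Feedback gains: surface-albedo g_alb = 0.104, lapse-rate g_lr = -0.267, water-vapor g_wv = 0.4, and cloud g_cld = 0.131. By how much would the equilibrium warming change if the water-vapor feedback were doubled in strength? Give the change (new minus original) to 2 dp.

Original: g = 0.368, ΔT = 1.83/(1−0.368) = 2.8956 °C.
With doubled water-vapor: g' = 0.768, ΔT' = 1.83/(1−0.768) = 7.8879 °C.
Change = 7.8879 − 2.8956 = 4.99 °C.

4.99 °C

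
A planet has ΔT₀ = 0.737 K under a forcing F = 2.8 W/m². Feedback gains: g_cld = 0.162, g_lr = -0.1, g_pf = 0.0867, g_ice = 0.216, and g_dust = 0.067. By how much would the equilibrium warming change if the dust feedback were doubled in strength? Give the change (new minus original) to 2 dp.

0.17 K

Original: g = 0.4317, ΔT = 0.737/(1−0.4317) = 1.2969 K.
With doubled dust: g' = 0.4987, ΔT' = 0.737/(1−0.4987) = 1.4702 K.
Change = 1.4702 − 1.2969 = 0.17 K.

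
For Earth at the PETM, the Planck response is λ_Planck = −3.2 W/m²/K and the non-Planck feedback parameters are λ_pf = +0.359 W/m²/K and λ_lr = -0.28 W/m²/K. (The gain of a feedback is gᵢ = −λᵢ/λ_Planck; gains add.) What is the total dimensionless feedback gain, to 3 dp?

Convert to gains: g_pf = 0.359/3.2 = 0.1122; g_lr = -0.28/3.2 = -0.0875.
Total gain g = 0.0247.

0.025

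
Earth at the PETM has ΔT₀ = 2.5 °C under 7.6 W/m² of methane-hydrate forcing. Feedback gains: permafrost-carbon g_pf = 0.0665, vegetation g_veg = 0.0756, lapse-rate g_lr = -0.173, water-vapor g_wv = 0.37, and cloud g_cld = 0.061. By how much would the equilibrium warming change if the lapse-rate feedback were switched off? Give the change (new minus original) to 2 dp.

1.69 °C

Original: g = 0.4001, ΔT = 2.5/(1−0.4001) = 4.1674 °C.
Without lapse-rate: g' = 0.5731, ΔT' = 2.5/(1−0.5731) = 5.8562 °C.
Change = 5.8562 − 4.1674 = 1.69 °C.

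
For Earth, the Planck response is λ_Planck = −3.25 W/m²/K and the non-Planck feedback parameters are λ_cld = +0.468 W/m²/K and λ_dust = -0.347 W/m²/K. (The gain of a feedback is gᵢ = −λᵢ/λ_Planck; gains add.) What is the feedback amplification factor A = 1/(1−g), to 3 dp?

1.039

Convert to gains: g_cld = 0.468/3.25 = 0.144; g_dust = -0.347/3.25 = -0.1068.
Total gain g = 0.0372.
A = 1/(1 − 0.0372) = 1.039.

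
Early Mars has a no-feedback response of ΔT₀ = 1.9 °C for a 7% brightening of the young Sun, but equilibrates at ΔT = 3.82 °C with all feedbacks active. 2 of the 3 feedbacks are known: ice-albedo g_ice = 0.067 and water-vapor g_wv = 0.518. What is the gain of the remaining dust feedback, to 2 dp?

-0.08

Amplification A = ΔT/ΔT₀ = 3.82/1.9 = 2.011.
Total gain g = 1 − 1/A = 1 − 1/2.011 = 0.5027.
Known gains sum to 0.067 + 0.518 = 0.585.
g_dust = 0.5027 − 0.585 = -0.08.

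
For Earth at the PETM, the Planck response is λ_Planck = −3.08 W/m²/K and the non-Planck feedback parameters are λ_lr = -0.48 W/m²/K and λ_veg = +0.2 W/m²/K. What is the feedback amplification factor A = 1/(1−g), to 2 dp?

0.92

Convert to gains: g_lr = -0.48/3.08 = -0.1558; g_veg = 0.2/3.08 = 0.06494.
Total gain g = -0.09086.
A = 1/(1 + 0.09086) = 0.92.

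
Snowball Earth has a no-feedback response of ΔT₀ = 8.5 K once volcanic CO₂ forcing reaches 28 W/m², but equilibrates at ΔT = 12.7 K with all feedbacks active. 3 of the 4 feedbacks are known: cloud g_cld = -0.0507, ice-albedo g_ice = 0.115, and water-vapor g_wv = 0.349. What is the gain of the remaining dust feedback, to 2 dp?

-0.08

Amplification A = ΔT/ΔT₀ = 12.7/8.5 = 1.494.
Total gain g = 1 − 1/A = 1 − 1/1.494 = 0.3307.
Known gains sum to -0.0507 + 0.115 + 0.349 = 0.4133.
g_dust = 0.3307 − 0.4133 = -0.08.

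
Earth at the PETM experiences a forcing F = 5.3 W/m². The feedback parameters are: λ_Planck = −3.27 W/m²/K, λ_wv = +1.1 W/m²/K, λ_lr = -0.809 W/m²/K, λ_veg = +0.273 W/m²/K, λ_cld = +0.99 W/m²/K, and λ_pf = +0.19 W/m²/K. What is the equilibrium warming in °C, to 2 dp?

Net feedback parameter λ = (−3.27) + (+1.1) + (-0.809) + (+0.273) + (+0.99) + (+0.19) = -1.526 W/m²/K.
ΔT = −F/λ = −5.3/(-1.526) = 3.47 °C.

3.47 °C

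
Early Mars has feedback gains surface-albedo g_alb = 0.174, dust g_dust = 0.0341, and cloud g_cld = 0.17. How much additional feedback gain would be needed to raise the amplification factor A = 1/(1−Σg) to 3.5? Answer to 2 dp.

0.34

Current total gain = 0.3781.
Target gain for A = 3.5: g* = 1 − 1/3.5 = 0.7143.
Additional gain needed = 0.7143 − 0.3781 = 0.34.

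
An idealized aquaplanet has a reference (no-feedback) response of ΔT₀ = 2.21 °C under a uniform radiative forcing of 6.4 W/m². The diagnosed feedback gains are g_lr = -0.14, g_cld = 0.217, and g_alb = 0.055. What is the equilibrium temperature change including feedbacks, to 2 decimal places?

Total gain g = -0.14 + 0.217 + 0.055 = 0.132.
Amplification A = 1/(1 − 0.132) = 1.152.
ΔT = 2.21 × 1.152 = 2.55 °C.

2.55 °C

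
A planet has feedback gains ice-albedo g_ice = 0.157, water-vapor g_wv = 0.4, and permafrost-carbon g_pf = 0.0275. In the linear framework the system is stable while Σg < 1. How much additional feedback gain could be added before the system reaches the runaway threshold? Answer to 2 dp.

Current total gain = 0.157 + 0.4 + 0.0275 = 0.5845.
Margin to runaway = 1 − 0.5845 = 0.42.

0.42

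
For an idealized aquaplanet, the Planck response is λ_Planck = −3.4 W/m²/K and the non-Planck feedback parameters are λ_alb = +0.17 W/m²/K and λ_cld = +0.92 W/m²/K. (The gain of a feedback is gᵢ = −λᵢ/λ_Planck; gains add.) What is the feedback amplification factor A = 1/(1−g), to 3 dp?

Convert to gains: g_alb = 0.17/3.4 = 0.05; g_cld = 0.92/3.4 = 0.2706.
Total gain g = 0.3206.
A = 1/(1 − 0.3206) = 1.472.

1.472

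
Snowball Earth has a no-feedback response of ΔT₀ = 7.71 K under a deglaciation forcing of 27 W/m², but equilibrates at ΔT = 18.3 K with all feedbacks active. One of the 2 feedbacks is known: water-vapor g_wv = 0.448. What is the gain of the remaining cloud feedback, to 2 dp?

Amplification A = ΔT/ΔT₀ = 18.3/7.71 = 2.374.
Total gain g = 1 − 1/A = 1 − 1/2.374 = 0.5788.
The known gain is 0.448.
g_cld = 0.5788 − 0.448 = 0.13.

0.13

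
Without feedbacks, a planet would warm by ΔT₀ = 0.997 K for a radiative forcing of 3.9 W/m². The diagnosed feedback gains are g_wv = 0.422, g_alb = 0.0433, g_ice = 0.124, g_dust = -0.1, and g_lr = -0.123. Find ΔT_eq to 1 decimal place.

1.6 K

Total gain g = 0.422 + 0.0433 + 0.124 − 0.1 − 0.123 = 0.3663.
Amplification A = 1/(1 − 0.3663) = 1.578.
ΔT = 0.997 × 1.578 = 1.6 K.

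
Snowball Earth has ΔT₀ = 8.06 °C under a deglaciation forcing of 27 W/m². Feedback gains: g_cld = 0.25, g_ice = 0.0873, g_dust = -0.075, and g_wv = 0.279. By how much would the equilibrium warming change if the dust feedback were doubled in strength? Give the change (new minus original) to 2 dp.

Original: g = 0.5413, ΔT = 8.06/(1−0.5413) = 17.5714 °C.
With doubled dust: g' = 0.4663, ΔT' = 8.06/(1−0.4663) = 15.1021 °C.
Change = 15.1021 − 17.5714 = -2.47 °C.

-2.47 °C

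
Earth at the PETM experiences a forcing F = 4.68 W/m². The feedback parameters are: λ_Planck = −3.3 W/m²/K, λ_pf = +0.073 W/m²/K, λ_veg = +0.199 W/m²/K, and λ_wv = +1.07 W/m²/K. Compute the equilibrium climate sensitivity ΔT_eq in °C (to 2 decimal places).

2.39 °C

Net feedback parameter λ = (−3.3) + (+0.073) + (+0.199) + (+1.07) = -1.958 W/m²/K.
ΔT = −F/λ = −4.68/(-1.958) = 2.39 °C.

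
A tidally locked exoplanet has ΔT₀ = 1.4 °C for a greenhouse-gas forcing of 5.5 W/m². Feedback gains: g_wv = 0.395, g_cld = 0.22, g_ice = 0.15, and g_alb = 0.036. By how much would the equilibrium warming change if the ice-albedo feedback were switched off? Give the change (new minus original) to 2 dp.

Original: g = 0.801, ΔT = 1.4/(1−0.801) = 7.0352 °C.
Without ice-albedo: g' = 0.651, ΔT' = 1.4/(1−0.651) = 4.0115 °C.
Change = 4.0115 − 7.0352 = -3.02 °C.

-3.02 °C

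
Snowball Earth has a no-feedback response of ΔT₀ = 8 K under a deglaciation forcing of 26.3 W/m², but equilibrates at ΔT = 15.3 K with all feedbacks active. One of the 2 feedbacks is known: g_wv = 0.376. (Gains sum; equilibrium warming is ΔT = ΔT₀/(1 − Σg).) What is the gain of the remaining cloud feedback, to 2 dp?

0.10

Amplification A = ΔT/ΔT₀ = 15.3/8 = 1.913.
Total gain g = 1 − 1/A = 1 − 1/1.913 = 0.4773.
The known gain is 0.376.
g_cld = 0.4773 − 0.376 = 0.10.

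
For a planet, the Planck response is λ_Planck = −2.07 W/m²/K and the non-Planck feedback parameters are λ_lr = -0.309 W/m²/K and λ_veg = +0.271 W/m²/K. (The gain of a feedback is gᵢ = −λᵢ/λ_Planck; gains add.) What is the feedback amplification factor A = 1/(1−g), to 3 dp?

Convert to gains: g_lr = -0.309/2.07 = -0.1493; g_veg = 0.271/2.07 = 0.1309.
Total gain g = -0.0184.
A = 1/(1 + 0.0184) = 0.982.

0.982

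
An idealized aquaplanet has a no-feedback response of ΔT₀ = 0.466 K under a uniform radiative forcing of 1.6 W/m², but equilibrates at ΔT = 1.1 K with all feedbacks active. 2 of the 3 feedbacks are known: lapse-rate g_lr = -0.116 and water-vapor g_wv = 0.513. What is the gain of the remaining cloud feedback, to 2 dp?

0.18

Amplification A = ΔT/ΔT₀ = 1.1/0.466 = 2.361.
Total gain g = 1 − 1/A = 1 − 1/2.361 = 0.5765.
Known gains sum to -0.116 + 0.513 = 0.397.
g_cld = 0.5765 − 0.397 = 0.18.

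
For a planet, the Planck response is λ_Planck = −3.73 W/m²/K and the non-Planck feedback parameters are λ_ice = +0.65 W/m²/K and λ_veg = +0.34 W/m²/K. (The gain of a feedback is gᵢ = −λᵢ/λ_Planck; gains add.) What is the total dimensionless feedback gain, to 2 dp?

Convert to gains: g_ice = 0.65/3.73 = 0.1743; g_veg = 0.34/3.73 = 0.09115.
Total gain g = 0.26545.

0.27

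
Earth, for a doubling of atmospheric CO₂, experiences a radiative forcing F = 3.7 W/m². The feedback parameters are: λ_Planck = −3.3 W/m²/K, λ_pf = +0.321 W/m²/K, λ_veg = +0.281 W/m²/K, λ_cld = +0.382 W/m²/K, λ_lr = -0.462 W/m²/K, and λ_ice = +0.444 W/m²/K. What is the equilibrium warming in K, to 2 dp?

Net feedback parameter λ = (−3.3) + (+0.321) + (+0.281) + (+0.382) + (-0.462) + (+0.444) = -2.334 W/m²/K.
ΔT = −F/λ = −3.7/(-2.334) = 1.59 K.

1.59 K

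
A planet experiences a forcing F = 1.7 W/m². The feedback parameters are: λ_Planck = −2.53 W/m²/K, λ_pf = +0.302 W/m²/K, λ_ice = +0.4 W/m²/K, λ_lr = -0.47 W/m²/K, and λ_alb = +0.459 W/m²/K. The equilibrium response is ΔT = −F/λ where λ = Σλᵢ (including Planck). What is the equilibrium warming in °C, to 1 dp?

0.9 °C

Net feedback parameter λ = (−2.53) + (+0.302) + (+0.4) + (-0.47) + (+0.459) = -1.839 W/m²/K.
ΔT = −F/λ = −1.7/(-1.839) = 0.9 °C.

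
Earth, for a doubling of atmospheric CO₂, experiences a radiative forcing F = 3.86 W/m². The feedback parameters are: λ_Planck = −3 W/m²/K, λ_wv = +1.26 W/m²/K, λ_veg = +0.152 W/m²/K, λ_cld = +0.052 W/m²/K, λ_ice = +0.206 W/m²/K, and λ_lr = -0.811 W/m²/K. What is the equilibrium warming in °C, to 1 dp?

Net feedback parameter λ = (−3) + (+1.26) + (+0.152) + (+0.052) + (+0.206) + (-0.811) = -2.141 W/m²/K.
ΔT = −F/λ = −3.86/(-2.141) = 1.8 °C.

1.8 °C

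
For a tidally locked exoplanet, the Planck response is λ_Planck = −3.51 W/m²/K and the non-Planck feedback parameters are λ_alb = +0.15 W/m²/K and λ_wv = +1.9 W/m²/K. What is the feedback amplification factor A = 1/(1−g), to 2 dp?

2.40

Convert to gains: g_alb = 0.15/3.51 = 0.04274; g_wv = 1.9/3.51 = 0.5413.
Total gain g = 0.58404.
A = 1/(1 − 0.58404) = 2.40.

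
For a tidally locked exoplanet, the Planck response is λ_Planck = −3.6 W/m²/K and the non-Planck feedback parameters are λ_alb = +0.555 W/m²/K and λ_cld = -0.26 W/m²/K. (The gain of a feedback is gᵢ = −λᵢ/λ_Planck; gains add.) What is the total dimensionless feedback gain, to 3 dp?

Convert to gains: g_alb = 0.555/3.6 = 0.1542; g_cld = -0.26/3.6 = -0.07222.
Total gain g = 0.08198.

0.082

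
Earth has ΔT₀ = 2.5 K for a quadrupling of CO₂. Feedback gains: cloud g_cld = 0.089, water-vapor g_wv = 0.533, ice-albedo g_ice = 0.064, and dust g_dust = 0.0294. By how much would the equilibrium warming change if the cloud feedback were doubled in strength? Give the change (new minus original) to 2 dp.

Original: g = 0.7154, ΔT = 2.5/(1−0.7154) = 8.7843 K.
With doubled cloud: g' = 0.8044, ΔT' = 2.5/(1−0.8044) = 12.7812 K.
Change = 12.7812 − 8.7843 = 4.00 K.

4.00 K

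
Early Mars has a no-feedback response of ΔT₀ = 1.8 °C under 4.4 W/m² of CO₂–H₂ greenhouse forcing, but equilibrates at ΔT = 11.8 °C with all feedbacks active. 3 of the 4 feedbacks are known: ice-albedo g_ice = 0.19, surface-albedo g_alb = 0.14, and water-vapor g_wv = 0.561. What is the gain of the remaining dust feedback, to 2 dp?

Amplification A = ΔT/ΔT₀ = 11.8/1.8 = 6.556.
Total gain g = 1 − 1/A = 1 − 1/6.556 = 0.8475.
Known gains sum to 0.19 + 0.14 + 0.561 = 0.891.
g_dust = 0.8475 − 0.891 = -0.04.

-0.04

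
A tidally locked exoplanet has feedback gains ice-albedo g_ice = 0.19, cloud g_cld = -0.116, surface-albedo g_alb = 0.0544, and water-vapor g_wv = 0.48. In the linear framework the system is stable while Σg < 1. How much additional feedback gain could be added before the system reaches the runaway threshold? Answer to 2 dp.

0.39

Current total gain = 0.19 − 0.116 + 0.0544 + 0.48 = 0.6084.
Margin to runaway = 1 − 0.6084 = 0.39.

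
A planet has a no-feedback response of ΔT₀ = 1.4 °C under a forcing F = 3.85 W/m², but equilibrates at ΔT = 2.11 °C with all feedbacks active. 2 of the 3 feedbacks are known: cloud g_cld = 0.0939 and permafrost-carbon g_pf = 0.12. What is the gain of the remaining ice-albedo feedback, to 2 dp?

Amplification A = ΔT/ΔT₀ = 2.11/1.4 = 1.507.
Total gain g = 1 − 1/A = 1 − 1/1.507 = 0.3364.
Known gains sum to 0.0939 + 0.12 = 0.2139.
g_ice = 0.3364 − 0.2139 = 0.12.

0.12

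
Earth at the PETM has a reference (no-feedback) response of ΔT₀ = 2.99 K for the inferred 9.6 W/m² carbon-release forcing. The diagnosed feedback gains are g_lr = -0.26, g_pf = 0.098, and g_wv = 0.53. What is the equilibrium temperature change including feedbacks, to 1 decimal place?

Total gain g = -0.26 + 0.098 + 0.53 = 0.368.
Amplification A = 1/(1 − 0.368) = 1.582.
ΔT = 2.99 × 1.582 = 4.7 K.

4.7 K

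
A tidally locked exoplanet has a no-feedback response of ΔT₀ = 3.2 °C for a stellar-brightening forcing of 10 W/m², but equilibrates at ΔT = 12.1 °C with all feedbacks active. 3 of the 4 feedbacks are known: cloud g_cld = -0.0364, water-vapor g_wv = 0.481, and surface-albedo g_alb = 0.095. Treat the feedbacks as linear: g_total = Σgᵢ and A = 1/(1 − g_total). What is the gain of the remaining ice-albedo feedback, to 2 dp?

0.20

Amplification A = ΔT/ΔT₀ = 12.1/3.2 = 3.781.
Total gain g = 1 − 1/A = 1 − 1/3.781 = 0.7355.
Known gains sum to -0.0364 + 0.481 + 0.095 = 0.5396.
g_ice = 0.7355 − 0.5396 = 0.20.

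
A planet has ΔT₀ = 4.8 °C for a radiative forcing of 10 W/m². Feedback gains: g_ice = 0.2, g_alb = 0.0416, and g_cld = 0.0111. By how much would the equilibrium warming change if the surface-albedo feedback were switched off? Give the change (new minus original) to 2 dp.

-0.34 °C

Original: g = 0.2527, ΔT = 4.8/(1−0.2527) = 6.4231 °C.
Without surface-albedo: g' = 0.2111, ΔT' = 4.8/(1−0.2111) = 6.0844 °C.
Change = 6.0844 − 6.4231 = -0.34 °C.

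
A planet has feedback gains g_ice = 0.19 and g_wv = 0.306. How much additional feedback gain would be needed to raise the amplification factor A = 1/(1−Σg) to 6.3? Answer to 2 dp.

Current total gain = 0.496.
Target gain for A = 6.3: g* = 1 − 1/6.3 = 0.8413.
Additional gain needed = 0.8413 − 0.496 = 0.35.

0.35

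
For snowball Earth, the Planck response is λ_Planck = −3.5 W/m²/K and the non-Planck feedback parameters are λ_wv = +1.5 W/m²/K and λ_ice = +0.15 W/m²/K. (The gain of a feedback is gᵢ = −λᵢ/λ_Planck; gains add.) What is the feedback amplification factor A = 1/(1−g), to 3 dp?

Convert to gains: g_wv = 1.5/3.5 = 0.4286; g_ice = 0.15/3.5 = 0.04286.
Total gain g = 0.47146.
A = 1/(1 − 0.47146) = 1.892.

1.892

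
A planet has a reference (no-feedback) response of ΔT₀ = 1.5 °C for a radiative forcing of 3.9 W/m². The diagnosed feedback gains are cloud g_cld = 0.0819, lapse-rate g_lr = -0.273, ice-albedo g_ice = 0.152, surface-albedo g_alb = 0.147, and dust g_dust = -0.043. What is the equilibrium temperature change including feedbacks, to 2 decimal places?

1.60 °C

Total gain g = 0.0819 − 0.273 + 0.152 + 0.147 − 0.043 = 0.0649.
Amplification A = 1/(1 − 0.0649) = 1.069.
ΔT = 1.5 × 1.069 = 1.60 °C.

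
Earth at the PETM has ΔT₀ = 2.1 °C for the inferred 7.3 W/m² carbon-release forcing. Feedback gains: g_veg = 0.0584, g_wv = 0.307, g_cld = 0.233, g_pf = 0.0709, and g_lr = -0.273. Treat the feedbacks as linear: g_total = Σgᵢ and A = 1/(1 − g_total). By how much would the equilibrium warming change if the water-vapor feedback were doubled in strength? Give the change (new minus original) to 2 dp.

3.60 °C

Original: g = 0.3963, ΔT = 2.1/(1−0.3963) = 3.4785 °C.
With doubled water-vapor: g' = 0.7033, ΔT' = 2.1/(1−0.7033) = 7.0779 °C.
Change = 7.0779 − 3.4785 = 3.60 °C.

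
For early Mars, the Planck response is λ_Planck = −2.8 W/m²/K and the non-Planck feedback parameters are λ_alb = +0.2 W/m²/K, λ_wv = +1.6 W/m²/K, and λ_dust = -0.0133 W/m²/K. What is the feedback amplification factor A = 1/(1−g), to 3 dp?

Convert to gains: g_alb = 0.2/2.8 = 0.07143; g_wv = 1.6/2.8 = 0.5714; g_dust = -0.0133/2.8 = -0.00475.
Total gain g = 0.63808.
A = 1/(1 − 0.63808) = 2.763.

2.763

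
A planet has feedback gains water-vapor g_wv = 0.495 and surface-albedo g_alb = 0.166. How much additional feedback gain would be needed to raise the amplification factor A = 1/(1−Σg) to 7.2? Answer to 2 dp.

0.20

Current total gain = 0.661.
Target gain for A = 7.2: g* = 1 − 1/7.2 = 0.8611.
Additional gain needed = 0.8611 − 0.661 = 0.20.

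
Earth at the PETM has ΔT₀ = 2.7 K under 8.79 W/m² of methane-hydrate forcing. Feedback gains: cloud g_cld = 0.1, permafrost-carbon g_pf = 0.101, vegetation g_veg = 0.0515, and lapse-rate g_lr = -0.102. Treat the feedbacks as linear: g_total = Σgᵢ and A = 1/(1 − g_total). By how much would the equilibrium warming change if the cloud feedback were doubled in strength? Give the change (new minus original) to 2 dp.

0.42 K

Original: g = 0.1505, ΔT = 2.7/(1−0.1505) = 3.1783 K.
With doubled cloud: g' = 0.2505, ΔT' = 2.7/(1−0.2505) = 3.6024 K.
Change = 3.6024 − 3.1783 = 0.42 K.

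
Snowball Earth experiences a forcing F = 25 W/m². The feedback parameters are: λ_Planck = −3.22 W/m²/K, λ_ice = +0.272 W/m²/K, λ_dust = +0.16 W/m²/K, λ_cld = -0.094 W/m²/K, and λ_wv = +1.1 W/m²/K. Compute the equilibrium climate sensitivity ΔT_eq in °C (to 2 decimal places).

14.03 °C

Net feedback parameter λ = (−3.22) + (+0.272) + (+0.16) + (-0.094) + (+1.1) = -1.782 W/m²/K.
ΔT = −F/λ = −25/(-1.782) = 14.03 °C.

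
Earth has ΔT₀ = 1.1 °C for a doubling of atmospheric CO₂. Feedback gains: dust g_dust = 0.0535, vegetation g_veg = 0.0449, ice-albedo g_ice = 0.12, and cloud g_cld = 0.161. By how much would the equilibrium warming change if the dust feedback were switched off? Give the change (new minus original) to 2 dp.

-0.14 °C

Original: g = 0.3794, ΔT = 1.1/(1−0.3794) = 1.7725 °C.
Without dust: g' = 0.3259, ΔT' = 1.1/(1−0.3259) = 1.6318 °C.
Change = 1.6318 − 1.7725 = -0.14 °C.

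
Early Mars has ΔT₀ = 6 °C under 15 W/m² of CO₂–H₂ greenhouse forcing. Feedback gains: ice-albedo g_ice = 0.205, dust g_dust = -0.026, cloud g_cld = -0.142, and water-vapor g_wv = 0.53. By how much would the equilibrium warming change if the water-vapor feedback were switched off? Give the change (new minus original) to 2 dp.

Original: g = 0.567, ΔT = 6/(1−0.567) = 13.8568 °C.
Without water-vapor: g' = 0.037, ΔT' = 6/(1−0.037) = 6.2305 °C.
Change = 6.2305 − 13.8568 = -7.63 °C.

-7.63 °C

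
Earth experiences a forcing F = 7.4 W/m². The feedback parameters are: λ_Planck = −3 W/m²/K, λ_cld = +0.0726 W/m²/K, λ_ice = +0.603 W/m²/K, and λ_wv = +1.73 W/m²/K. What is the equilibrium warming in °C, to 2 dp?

Net feedback parameter λ = (−3) + (+0.0726) + (+0.603) + (+1.73) = -0.5944 W/m²/K.
ΔT = −F/λ = −7.4/(-0.5944) = 12.45 °C.

12.45 °C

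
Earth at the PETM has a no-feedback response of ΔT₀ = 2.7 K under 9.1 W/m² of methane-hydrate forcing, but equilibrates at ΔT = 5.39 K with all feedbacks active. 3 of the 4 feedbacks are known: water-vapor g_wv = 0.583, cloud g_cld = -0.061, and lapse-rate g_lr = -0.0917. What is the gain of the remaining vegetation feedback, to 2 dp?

0.07

Amplification A = ΔT/ΔT₀ = 5.39/2.7 = 1.996.
Total gain g = 1 − 1/A = 1 − 1/1.996 = 0.499.
Known gains sum to 0.583 − 0.061 − 0.0917 = 0.4303.
g_veg = 0.499 − 0.4303 = 0.07.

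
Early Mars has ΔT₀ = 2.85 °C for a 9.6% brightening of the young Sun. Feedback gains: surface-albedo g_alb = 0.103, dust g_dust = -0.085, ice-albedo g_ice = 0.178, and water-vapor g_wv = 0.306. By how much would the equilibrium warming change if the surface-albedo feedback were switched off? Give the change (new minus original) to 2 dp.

-0.98 °C

Original: g = 0.502, ΔT = 2.85/(1−0.502) = 5.7229 °C.
Without surface-albedo: g' = 0.399, ΔT' = 2.85/(1−0.399) = 4.7421 °C.
Change = 4.7421 − 5.7229 = -0.98 °C.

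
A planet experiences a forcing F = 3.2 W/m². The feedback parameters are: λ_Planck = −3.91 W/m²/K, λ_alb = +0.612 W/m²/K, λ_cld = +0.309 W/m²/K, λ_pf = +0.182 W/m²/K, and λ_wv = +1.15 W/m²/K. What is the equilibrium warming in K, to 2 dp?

1.93 K

Net feedback parameter λ = (−3.91) + (+0.612) + (+0.309) + (+0.182) + (+1.15) = -1.657 W/m²/K.
ΔT = −F/λ = −3.2/(-1.657) = 1.93 K.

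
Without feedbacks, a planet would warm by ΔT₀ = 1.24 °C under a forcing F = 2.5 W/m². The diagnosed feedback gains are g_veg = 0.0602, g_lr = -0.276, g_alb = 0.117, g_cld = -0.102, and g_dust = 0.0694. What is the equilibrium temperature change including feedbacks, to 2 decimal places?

Total gain g = 0.0602 − 0.276 + 0.117 − 0.102 + 0.0694 = -0.1314.
Amplification A = 1/(1 + 0.1314) = 0.8839.
ΔT = 1.24 × 0.8839 = 1.10 °C.

1.10 °C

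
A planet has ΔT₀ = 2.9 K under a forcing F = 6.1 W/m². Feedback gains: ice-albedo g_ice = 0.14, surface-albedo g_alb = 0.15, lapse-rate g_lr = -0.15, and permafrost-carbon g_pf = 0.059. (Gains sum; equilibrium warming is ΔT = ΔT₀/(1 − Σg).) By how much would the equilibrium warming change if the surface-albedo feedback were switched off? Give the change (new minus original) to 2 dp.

-0.57 K

Original: g = 0.199, ΔT = 2.9/(1−0.199) = 3.6205 K.
Without surface-albedo: g' = 0.049, ΔT' = 2.9/(1−0.049) = 3.0494 K.
Change = 3.0494 − 3.6205 = -0.57 K.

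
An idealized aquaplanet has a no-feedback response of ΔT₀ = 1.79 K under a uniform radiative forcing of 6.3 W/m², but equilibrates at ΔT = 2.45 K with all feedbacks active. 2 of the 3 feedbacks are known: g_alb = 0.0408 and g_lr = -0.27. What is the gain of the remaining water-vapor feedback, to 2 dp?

0.50

Amplification A = ΔT/ΔT₀ = 2.45/1.79 = 1.369.
Total gain g = 1 − 1/A = 1 − 1/1.369 = 0.2695.
Known gains sum to 0.0408 − 0.27 = -0.2292.
g_wv = 0.2695 + 0.2292 = 0.50.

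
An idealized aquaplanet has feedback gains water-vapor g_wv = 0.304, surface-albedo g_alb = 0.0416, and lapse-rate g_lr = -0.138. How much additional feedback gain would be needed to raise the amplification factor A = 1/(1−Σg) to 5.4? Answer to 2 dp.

0.61

Current total gain = 0.2076.
Target gain for A = 5.4: g* = 1 − 1/5.4 = 0.8148.
Additional gain needed = 0.8148 − 0.2076 = 0.61.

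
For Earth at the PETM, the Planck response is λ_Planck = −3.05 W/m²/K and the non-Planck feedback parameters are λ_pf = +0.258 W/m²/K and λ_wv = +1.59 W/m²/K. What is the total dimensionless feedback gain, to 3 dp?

0.606

Convert to gains: g_pf = 0.258/3.05 = 0.08459; g_wv = 1.59/3.05 = 0.5213.
Total gain g = 0.60589.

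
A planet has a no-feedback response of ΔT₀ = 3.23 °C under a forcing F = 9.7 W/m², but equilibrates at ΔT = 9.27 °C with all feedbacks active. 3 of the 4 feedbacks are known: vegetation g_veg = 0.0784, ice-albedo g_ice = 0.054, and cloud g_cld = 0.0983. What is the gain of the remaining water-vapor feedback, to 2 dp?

0.42

Amplification A = ΔT/ΔT₀ = 9.27/3.23 = 2.87.
Total gain g = 1 − 1/A = 1 − 1/2.87 = 0.6516.
Known gains sum to 0.0784 + 0.054 + 0.0983 = 0.2307.
g_wv = 0.6516 − 0.2307 = 0.42.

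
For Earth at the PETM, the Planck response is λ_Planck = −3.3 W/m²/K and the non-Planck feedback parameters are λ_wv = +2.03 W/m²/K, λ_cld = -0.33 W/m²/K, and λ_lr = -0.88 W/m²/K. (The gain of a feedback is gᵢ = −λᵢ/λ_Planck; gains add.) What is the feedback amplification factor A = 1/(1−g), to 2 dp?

Convert to gains: g_wv = 2.03/3.3 = 0.6152; g_cld = -0.33/3.3 = -0.1; g_lr = -0.88/3.3 = -0.2667.
Total gain g = 0.2485.
A = 1/(1 − 0.2485) = 1.33.

1.33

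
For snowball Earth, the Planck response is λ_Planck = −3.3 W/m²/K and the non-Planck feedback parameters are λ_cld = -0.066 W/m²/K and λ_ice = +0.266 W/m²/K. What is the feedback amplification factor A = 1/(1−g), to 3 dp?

Convert to gains: g_cld = -0.066/3.3 = -0.02; g_ice = 0.266/3.3 = 0.08061.
Total gain g = 0.06061.
A = 1/(1 − 0.06061) = 1.065.

1.065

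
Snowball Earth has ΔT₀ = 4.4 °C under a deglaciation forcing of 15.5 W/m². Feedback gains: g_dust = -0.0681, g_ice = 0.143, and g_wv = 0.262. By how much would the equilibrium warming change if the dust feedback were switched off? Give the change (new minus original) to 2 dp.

0.76 °C

Original: g = 0.3369, ΔT = 4.4/(1−0.3369) = 6.6355 °C.
Without dust: g' = 0.405, ΔT' = 4.4/(1−0.405) = 7.3950 °C.
Change = 7.3950 − 6.6355 = 0.76 °C.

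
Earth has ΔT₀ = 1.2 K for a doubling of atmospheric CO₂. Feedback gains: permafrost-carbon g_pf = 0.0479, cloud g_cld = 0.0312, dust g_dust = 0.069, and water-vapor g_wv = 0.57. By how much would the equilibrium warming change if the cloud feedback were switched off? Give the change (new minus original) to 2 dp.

-0.42 K

Original: g = 0.7181, ΔT = 1.2/(1−0.7181) = 4.2568 K.
Without cloud: g' = 0.6869, ΔT' = 1.2/(1−0.6869) = 3.8326 K.
Change = 3.8326 − 4.2568 = -0.42 K.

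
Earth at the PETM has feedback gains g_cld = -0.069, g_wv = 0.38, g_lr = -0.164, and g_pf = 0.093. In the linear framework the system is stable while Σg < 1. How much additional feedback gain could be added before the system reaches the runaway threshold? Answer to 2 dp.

0.76

Current total gain = -0.069 + 0.38 − 0.164 + 0.093 = 0.24.
Margin to runaway = 1 − 0.24 = 0.76.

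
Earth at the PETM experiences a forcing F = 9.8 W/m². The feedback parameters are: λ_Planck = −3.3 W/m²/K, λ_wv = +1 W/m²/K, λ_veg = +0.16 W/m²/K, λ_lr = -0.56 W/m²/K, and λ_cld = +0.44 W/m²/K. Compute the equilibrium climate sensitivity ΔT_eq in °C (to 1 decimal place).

Net feedback parameter λ = (−3.3) + (+1) + (+0.16) + (-0.56) + (+0.44) = -2.26 W/m²/K.
ΔT = −F/λ = −9.8/(-2.26) = 4.3 °C.

4.3 °C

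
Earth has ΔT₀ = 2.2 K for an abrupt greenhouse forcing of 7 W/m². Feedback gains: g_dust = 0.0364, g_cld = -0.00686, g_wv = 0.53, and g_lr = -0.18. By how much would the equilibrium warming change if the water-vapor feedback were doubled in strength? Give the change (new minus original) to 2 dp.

Original: g = 0.37954, ΔT = 2.2/(1−0.37954) = 3.5458 K.
With doubled water-vapor: g' = 0.90954, ΔT' = 2.2/(1−0.90954) = 24.3201 K.
Change = 24.3201 − 3.5458 = 20.77 K.

20.77 K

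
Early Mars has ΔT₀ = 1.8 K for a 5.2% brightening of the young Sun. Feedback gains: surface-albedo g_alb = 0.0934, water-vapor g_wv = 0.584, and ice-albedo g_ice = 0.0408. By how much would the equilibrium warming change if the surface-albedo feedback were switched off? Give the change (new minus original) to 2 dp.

Original: g = 0.7182, ΔT = 1.8/(1−0.7182) = 6.3875 K.
Without surface-albedo: g' = 0.6248, ΔT' = 1.8/(1−0.6248) = 4.7974 K.
Change = 4.7974 − 6.3875 = -1.59 K.

-1.59 K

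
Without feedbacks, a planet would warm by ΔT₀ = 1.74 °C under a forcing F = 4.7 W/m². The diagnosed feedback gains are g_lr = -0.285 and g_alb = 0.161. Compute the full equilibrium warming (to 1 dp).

1.5 °C

Total gain g = -0.285 + 0.161 = -0.124.
Amplification A = 1/(1 + 0.124) = 0.8897.
ΔT = 1.74 × 0.8897 = 1.5 °C.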